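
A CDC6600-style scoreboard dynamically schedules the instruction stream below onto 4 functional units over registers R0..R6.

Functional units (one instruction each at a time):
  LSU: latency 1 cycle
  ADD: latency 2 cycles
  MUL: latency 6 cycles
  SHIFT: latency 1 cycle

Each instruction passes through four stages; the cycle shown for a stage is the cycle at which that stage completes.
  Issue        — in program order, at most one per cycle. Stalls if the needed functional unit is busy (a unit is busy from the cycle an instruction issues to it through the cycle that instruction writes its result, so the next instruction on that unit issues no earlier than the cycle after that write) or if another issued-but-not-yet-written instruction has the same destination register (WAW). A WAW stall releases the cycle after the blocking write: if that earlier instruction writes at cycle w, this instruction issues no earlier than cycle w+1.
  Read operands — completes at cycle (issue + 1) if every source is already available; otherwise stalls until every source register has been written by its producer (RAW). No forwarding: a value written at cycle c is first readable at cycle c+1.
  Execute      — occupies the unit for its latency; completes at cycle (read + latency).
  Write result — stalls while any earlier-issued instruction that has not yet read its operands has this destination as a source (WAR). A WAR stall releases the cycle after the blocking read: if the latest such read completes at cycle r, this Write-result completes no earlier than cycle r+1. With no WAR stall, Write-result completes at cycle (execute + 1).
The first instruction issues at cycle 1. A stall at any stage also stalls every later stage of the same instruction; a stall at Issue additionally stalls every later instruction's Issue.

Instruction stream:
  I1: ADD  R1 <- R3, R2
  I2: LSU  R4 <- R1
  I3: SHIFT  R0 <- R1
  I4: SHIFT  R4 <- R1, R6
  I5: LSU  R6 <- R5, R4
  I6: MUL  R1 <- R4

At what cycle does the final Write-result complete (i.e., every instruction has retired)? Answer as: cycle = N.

t=1  issue I1 (ADD)
t=2  I1 read-ops · issue I2 (LSU)
t=3  issue I3 (SHIFT)
t=4  I1 finished on ADD
t=5  I1→R1
t=6  I2 read-ops · I3 read-ops
t=7  I2 finished on LSU · I3 finished on SHIFT
t=8  I2→R4 · I3→R0
t=9  issue I4 (SHIFT)
t=10  I4 read-ops · issue I5 (LSU)
t=11  I4 finished on SHIFT · issue I6 (MUL)
t=12  I4→R4
t=13  I5 read-ops · I6 read-ops
t=14  I5 finished on LSU
t=15  I5→R6
t=19  I6 finished on MUL
t=20  I6→R1

cycle = 20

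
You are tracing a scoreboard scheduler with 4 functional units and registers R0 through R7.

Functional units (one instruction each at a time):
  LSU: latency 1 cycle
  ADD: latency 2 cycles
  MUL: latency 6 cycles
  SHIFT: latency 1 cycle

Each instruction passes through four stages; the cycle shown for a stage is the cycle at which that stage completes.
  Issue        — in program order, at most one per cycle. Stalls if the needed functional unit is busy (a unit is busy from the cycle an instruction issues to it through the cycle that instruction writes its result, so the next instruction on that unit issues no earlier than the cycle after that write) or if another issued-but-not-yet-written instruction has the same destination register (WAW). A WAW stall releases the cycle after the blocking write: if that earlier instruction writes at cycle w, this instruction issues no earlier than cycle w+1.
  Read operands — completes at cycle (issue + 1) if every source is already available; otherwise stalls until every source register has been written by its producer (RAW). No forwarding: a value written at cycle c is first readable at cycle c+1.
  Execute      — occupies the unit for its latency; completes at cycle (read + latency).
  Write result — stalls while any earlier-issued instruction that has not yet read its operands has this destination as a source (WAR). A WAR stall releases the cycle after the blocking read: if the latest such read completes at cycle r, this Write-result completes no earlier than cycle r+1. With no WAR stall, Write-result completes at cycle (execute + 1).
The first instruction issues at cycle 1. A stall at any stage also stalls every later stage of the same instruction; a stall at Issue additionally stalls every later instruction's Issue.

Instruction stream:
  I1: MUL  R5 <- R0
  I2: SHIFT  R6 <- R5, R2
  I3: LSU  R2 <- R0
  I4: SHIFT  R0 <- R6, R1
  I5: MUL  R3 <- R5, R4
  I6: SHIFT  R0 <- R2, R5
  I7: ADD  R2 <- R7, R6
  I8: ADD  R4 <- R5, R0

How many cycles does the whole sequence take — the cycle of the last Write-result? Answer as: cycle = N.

cycle = 27

I1: IS=1 RO=2 EX=8 WR=9
I2: IS=2 RO=10 EX=11 WR=12  [RAW R5: wait I1 write@9]
I3: IS=3 RO=4 EX=5 WR=11  [WAR R2: wait I2 read@10]
I4: IS=13 RO=14 EX=15 WR=16  [struct: SHIFT busy until I2 writes@12]
I5: IS=14 RO=15 EX=21 WR=22
I6: IS=17 RO=18 EX=19 WR=20  [struct: SHIFT busy until I4 writes@16]
I7: IS=18 RO=19 EX=21 WR=22
I8: IS=23 RO=24 EX=26 WR=27  [struct: ADD busy until I7 writes@22]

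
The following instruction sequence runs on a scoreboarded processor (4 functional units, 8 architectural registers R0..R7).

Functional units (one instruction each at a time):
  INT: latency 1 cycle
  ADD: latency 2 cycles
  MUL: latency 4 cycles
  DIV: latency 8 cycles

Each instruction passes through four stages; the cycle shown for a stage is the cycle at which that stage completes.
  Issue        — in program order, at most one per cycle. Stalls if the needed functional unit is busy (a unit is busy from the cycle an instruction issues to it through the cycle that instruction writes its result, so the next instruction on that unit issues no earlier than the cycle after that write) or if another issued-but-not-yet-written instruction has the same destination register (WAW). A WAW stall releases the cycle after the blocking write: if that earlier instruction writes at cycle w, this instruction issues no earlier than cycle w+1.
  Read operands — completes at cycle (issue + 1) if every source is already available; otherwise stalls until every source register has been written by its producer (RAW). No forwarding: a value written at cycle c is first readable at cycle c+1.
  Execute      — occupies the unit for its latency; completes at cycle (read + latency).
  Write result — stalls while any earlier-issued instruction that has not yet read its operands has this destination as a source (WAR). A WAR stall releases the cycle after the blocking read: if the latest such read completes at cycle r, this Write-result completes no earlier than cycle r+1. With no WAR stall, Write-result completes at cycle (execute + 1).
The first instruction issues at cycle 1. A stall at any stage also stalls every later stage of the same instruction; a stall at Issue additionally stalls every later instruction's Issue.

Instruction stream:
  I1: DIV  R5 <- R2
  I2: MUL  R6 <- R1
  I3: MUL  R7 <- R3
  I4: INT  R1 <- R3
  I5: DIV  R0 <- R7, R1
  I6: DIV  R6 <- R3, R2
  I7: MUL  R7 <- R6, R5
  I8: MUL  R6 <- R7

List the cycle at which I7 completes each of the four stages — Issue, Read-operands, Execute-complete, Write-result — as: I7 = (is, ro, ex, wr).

I7 = (27, 37, 41, 42)

[I1] 1/2/10/11
[I2] 2/3/7/8
[I3] 9/10/14/15  (struct: MUL busy until I2 writes@8)
[I4] 10/11/12/13
[I5] 12/16/24/25  (struct: DIV busy until I1 writes@11; RAW R7: wait I3 write@15)
[I6] 26/27/35/36  (struct: DIV busy until I5 writes@25)
[I7] 27/37/41/42  (RAW R6: wait I6 write@36)
[I8] 43/44/48/49  (struct: MUL busy until I7 writes@42)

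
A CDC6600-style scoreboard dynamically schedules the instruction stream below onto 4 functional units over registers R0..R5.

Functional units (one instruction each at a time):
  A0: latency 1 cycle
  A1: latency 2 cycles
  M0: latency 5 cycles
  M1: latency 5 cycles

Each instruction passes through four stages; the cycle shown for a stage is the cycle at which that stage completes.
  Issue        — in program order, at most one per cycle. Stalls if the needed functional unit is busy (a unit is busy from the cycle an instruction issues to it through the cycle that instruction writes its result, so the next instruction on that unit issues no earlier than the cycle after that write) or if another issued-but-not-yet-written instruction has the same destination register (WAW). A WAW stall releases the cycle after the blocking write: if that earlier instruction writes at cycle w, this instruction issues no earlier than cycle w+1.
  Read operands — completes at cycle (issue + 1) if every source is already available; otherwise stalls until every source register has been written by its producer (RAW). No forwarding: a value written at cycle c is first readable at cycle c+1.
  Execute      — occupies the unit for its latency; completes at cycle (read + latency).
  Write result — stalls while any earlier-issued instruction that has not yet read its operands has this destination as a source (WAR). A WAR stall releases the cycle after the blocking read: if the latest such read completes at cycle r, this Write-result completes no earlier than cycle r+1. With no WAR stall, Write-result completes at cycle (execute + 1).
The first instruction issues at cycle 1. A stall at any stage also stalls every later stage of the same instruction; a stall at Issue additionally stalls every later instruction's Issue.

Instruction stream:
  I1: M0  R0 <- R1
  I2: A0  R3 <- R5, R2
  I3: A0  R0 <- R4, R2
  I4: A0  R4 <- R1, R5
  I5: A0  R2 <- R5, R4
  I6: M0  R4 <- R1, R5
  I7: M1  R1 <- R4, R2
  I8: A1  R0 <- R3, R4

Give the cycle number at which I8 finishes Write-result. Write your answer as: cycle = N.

cycle = 29

t=1  issue I1 (M0)
t=2  I1 read-ops · issue I2 (A0)
t=3  I2 read-ops
t=4  I2 finished on A0
t=5  I2→R3
t=7  I1 finished on M0
t=8  I1→R0
t=9  issue I3 (A0)
t=10  I3 read-ops
t=11  I3 finished on A0
t=12  I3→R0
t=13  issue I4 (A0)
t=14  I4 read-ops
t=15  I4 finished on A0
t=16  I4→R4
t=17  issue I5 (A0)
t=18  I5 read-ops · issue I6 (M0)
t=19  I5 finished on A0 · I6 read-ops · issue I7 (M1)
t=20  I5→R2 · issue I8 (A1)
t=24  I6 finished on M0
t=25  I6→R4
t=26  I7 read-ops · I8 read-ops
t=28  I8 finished on A1
t=29  I8→R0
t=31  I7 finished on M1
t=32  I7→R1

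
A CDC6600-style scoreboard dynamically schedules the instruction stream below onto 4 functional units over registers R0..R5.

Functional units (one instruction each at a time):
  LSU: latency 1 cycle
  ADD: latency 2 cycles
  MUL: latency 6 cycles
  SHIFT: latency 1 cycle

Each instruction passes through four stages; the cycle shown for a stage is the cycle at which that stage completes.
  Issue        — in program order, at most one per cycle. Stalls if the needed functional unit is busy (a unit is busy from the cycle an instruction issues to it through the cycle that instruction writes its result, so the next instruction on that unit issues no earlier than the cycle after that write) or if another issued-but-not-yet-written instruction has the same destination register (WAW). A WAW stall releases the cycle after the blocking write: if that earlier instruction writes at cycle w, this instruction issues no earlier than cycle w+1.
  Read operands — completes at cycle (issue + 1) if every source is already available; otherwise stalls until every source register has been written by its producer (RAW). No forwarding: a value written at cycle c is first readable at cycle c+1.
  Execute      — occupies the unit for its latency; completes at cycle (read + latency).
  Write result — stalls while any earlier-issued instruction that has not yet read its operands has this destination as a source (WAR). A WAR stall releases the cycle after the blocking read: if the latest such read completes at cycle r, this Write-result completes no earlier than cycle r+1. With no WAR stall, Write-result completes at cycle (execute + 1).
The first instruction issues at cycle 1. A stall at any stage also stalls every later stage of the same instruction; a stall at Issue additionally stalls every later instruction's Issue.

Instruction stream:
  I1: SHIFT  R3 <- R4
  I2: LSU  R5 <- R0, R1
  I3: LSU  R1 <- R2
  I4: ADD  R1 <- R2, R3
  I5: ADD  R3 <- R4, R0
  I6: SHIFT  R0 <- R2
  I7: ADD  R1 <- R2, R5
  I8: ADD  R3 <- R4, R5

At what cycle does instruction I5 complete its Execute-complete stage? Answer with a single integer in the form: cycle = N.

[I1] 1/2/3/4
[I2] 2/3/4/5
[I3] 6/7/8/9  (struct: LSU busy until I2 writes@5)
[I4] 10/11/13/14  (WAW R1: wait I3 write@9)
[I5] 15/16/18/19  (struct: ADD busy until I4 writes@14)
[I6] 16/17/18/19
[I7] 20/21/23/24  (struct: ADD busy until I5 writes@19)
[I8] 25/26/28/29  (struct: ADD busy until I7 writes@24)

cycle = 18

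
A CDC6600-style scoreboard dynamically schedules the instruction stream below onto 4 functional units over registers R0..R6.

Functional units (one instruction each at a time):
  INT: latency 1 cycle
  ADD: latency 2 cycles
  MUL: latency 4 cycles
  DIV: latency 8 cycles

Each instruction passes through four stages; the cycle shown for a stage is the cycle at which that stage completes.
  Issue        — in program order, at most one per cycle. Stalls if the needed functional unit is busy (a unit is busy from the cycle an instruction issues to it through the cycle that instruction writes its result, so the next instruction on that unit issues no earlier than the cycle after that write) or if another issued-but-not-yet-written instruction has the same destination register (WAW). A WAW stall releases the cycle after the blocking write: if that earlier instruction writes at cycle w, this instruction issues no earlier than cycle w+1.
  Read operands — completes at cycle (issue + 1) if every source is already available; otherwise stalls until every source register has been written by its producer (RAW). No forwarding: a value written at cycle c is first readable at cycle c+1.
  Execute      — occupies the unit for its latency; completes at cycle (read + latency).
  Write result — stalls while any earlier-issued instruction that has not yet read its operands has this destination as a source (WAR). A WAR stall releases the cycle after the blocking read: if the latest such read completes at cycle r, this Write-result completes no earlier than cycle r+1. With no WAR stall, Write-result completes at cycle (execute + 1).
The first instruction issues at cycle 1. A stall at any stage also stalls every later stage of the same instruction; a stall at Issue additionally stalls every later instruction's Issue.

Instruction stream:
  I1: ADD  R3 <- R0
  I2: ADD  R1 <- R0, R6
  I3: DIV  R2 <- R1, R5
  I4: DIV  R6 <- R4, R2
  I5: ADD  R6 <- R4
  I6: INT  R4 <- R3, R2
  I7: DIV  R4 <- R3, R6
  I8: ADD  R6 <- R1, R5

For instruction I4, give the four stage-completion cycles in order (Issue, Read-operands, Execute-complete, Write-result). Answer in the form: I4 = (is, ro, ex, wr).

c1: I1 issues→ADD
c2: I1 reads
c4: I1 exec-done
c5: I1 writes R3
c6: I2 issues→ADD
c7: I2 reads, I3 issues→DIV
c9: I2 exec-done
c10: I2 writes R1
c11: I3 reads
c19: I3 exec-done
c20: I3 writes R2
c21: I4 issues→DIV
c22: I4 reads
c30: I4 exec-done
c31: I4 writes R6
c32: I5 issues→ADD
c33: I5 reads, I6 issues→INT
c34: I6 reads
c35: I5 exec-done, I6 exec-done
c36: I5 writes R6, I6 writes R4
c37: I7 issues→DIV
c38: I7 reads, I8 issues→ADD
c39: I8 reads
c41: I8 exec-done
c42: I8 writes R6
c46: I7 exec-done
c47: I7 writes R4

I4 = (21, 22, 30, 31)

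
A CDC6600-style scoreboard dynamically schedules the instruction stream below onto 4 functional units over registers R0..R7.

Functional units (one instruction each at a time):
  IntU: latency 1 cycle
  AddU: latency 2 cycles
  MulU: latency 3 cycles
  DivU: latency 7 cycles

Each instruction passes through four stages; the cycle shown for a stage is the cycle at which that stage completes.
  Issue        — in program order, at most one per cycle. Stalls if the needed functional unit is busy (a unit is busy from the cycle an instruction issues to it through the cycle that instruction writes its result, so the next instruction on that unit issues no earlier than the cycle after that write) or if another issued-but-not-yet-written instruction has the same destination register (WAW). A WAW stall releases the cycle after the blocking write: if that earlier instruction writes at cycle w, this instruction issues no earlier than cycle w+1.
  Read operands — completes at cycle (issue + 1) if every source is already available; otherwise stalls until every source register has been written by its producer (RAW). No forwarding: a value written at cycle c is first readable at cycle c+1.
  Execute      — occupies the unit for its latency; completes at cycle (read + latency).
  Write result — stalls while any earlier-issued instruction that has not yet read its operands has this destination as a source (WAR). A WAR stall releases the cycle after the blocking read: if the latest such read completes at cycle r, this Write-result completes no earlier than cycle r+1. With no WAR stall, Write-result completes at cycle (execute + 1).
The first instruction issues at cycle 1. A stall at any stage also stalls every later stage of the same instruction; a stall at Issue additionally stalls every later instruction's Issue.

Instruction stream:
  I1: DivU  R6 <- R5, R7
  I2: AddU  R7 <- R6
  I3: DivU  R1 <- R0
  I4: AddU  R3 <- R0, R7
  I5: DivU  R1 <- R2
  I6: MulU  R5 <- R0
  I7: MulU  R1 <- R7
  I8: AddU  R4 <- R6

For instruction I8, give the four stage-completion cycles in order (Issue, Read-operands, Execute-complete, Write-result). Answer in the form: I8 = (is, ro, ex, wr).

t=1  I1→DivU
t=2  I1 RO; I2→AddU
t=9  I1 EX
t=10  I1 WR R6
t=11  I2 RO; I3→DivU
t=12  I3 RO
t=13  I2 EX
t=14  I2 WR R7
t=15  I4→AddU
t=16  I4 RO
t=18  I4 EX
t=19  I3 EX; I4 WR R3
t=20  I3 WR R1
t=21  I5→DivU
t=22  I5 RO; I6→MulU
t=23  I6 RO
t=26  I6 EX
t=27  I6 WR R5
t=29  I5 EX
t=30  I5 WR R1
t=31  I7→MulU
t=32  I7 RO; I8→AddU
t=33  I8 RO
t=35  I7 EX; I8 EX
t=36  I7 WR R1; I8 WR R4

I8 = (32, 33, 35, 36)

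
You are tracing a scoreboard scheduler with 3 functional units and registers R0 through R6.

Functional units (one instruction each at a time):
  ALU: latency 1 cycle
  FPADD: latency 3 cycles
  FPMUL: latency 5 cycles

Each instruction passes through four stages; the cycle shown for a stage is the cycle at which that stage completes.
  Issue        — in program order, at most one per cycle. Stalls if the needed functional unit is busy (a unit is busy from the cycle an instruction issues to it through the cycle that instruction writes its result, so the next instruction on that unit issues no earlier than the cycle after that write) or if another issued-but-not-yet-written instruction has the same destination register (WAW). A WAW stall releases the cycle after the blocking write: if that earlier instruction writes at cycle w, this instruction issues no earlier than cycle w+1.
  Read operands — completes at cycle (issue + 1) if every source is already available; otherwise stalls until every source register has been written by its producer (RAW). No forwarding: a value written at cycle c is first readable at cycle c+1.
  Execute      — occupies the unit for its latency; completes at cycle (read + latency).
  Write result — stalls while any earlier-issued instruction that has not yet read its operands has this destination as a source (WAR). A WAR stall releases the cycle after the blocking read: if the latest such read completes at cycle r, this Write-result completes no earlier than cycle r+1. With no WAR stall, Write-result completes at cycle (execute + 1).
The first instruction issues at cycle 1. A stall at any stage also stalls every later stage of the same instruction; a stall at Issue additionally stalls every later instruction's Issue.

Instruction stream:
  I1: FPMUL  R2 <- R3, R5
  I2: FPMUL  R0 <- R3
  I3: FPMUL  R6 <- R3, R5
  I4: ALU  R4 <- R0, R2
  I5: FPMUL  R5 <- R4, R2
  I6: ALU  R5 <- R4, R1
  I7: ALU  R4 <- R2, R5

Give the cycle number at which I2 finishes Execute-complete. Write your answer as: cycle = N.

cycle = 15

[1] I1 dispatched to FPMUL
[2] I1 operands ready
[7] I1 complete
[8] R2←I1
[9] I2 dispatched to FPMUL
[10] I2 operands ready
[15] I2 complete
[16] R0←I2
[17] I3 dispatched to FPMUL
[18] I3 operands ready | I4 dispatched to ALU
[19] I4 operands ready
[20] I4 complete
[21] R4←I4
[23] I3 complete
[24] R6←I3
[25] I5 dispatched to FPMUL
[26] I5 operands ready
[31] I5 complete
[32] R5←I5
[33] I6 dispatched to ALU
[34] I6 operands ready
[35] I6 complete
[36] R5←I6
[37] I7 dispatched to ALU
[38] I7 operands ready
[39] I7 complete
[40] R4←I7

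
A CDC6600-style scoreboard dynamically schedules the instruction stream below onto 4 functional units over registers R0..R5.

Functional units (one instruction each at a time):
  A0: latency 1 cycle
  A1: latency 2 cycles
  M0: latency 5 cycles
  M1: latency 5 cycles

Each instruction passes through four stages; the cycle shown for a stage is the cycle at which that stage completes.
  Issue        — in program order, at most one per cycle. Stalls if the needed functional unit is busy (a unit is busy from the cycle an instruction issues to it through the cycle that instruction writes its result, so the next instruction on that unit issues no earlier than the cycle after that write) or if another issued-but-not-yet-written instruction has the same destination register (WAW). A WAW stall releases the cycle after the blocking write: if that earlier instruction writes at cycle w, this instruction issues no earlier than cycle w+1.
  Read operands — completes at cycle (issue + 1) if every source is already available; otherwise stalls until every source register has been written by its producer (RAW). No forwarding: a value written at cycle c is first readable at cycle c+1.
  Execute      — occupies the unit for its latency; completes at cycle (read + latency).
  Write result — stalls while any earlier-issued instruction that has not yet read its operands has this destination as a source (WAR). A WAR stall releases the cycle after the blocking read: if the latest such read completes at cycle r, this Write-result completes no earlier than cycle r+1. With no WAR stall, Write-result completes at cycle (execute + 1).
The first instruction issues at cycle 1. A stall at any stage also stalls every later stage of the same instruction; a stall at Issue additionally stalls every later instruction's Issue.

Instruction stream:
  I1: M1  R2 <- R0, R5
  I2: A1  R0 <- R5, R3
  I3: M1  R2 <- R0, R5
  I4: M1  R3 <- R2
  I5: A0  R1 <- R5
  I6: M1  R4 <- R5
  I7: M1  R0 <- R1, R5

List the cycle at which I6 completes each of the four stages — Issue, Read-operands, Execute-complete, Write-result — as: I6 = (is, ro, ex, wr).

I6 = (25, 26, 31, 32)

  I1 | 1 | 2 | 7 | 8
  I2 | 2 | 3 | 5 | 6
  I3 | 9 | 10 | 15 | 16   struct: M1 busy until I1 writes@8
  I4 | 17 | 18 | 23 | 24   struct: M1 busy until I3 writes@16
  I5 | 18 | 19 | 20 | 21
  I6 | 25 | 26 | 31 | 32   struct: M1 busy until I4 writes@24
  I7 | 33 | 34 | 39 | 40   struct: M1 busy until I6 writes@32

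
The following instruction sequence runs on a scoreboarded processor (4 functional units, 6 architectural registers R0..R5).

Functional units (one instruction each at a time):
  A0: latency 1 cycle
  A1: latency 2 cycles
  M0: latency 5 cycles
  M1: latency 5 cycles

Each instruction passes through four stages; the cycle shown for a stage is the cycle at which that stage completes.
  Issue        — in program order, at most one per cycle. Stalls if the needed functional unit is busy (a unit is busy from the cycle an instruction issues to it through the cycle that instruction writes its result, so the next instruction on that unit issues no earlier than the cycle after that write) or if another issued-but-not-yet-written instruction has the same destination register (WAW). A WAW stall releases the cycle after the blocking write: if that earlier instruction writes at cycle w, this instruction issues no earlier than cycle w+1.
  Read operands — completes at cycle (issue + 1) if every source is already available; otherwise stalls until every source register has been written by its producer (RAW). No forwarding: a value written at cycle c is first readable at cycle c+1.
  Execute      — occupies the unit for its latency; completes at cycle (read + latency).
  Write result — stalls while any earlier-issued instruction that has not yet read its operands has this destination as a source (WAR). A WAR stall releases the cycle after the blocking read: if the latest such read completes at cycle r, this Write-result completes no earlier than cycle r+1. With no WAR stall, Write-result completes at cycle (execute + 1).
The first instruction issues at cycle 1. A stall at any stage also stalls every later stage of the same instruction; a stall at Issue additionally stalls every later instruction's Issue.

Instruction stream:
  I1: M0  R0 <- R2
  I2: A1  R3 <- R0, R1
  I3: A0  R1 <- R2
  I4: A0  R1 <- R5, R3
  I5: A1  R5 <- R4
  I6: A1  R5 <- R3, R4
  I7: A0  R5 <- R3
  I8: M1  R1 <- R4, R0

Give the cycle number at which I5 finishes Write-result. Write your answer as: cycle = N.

[1] issue I1 (M0)
[2] I1 read-ops | issue I2 (A1)
[3] issue I3 (A0)
[4] I3 read-ops
[5] I3 finished on A0
[7] I1 finished on M0
[8] I1→R0
[9] I2 read-ops
[10] I3→R1
[11] I2 finished on A1 | issue I4 (A0)
[12] I2→R3
[13] I4 read-ops | issue I5 (A1)
[14] I4 finished on A0 | I5 read-ops
[15] I4→R1
[16] I5 finished on A1
[17] I5→R5
[18] issue I6 (A1)
[19] I6 read-ops
[21] I6 finished on A1
[22] I6→R5
[23] issue I7 (A0)
[24] I7 read-ops | issue I8 (M1)
[25] I7 finished on A0 | I8 read-ops
[26] I7→R5
[30] I8 finished on M1
[31] I8→R1

cycle = 17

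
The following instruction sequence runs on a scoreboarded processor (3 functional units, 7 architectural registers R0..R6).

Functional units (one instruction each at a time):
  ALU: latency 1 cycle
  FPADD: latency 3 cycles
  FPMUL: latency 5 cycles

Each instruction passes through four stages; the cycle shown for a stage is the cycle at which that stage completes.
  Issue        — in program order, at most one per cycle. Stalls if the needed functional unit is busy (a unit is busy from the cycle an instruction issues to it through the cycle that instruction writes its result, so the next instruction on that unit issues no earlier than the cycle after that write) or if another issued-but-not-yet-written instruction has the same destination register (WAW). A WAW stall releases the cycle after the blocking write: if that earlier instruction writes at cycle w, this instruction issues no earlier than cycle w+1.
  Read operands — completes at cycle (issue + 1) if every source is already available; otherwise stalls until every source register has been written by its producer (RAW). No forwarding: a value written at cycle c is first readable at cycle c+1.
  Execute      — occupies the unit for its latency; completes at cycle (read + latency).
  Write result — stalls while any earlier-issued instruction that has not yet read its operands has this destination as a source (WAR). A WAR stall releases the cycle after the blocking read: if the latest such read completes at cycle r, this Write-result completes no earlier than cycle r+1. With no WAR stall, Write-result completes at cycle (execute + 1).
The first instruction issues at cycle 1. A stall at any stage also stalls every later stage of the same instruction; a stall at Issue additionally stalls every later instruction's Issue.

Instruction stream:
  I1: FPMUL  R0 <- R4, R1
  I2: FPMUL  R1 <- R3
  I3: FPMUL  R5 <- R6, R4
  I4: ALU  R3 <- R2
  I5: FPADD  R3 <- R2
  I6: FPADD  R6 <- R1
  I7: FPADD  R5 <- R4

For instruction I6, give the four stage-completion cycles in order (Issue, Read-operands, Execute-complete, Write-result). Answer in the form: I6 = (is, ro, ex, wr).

I6 = (28, 29, 32, 33)

[1] I1 issues→FPMUL
[2] I1 reads
[7] I1 exec-done
[8] I1 writes R0
[9] I2 issues→FPMUL
[10] I2 reads
[15] I2 exec-done
[16] I2 writes R1
[17] I3 issues→FPMUL
[18] I3 reads | I4 issues→ALU
[19] I4 reads
[20] I4 exec-done
[21] I4 writes R3
[22] I5 issues→FPADD
[23] I3 exec-done | I5 reads
[24] I3 writes R5
[26] I5 exec-done
[27] I5 writes R3
[28] I6 issues→FPADD
[29] I6 reads
[32] I6 exec-done
[33] I6 writes R6
[34] I7 issues→FPADD
[35] I7 reads
[38] I7 exec-done
[39] I7 writes R5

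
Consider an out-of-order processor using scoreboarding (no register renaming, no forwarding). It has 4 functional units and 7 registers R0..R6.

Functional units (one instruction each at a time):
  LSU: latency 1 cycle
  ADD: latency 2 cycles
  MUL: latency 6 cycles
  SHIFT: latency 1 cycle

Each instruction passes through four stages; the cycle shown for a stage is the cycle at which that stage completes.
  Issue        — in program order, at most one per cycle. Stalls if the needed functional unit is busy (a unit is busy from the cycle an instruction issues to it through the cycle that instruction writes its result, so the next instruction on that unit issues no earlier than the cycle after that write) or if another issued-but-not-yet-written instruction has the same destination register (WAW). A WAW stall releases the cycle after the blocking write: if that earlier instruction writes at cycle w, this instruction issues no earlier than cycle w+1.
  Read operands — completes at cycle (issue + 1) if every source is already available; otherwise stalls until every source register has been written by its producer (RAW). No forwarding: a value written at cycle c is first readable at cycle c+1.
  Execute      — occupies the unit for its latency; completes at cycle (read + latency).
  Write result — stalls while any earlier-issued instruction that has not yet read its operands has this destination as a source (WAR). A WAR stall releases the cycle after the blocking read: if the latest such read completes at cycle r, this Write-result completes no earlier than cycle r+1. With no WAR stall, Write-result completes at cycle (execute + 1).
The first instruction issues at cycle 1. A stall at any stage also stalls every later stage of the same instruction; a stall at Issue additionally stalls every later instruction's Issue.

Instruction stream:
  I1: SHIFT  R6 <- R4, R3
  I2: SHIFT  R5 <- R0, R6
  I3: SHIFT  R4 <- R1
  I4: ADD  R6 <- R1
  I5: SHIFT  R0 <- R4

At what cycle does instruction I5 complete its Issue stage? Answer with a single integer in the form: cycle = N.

cycle = 13

I1: IS=1 RO=2 EX=3 WR=4
I2: IS=5 RO=6 EX=7 WR=8  [struct: SHIFT busy until I1 writes@4]
I3: IS=9 RO=10 EX=11 WR=12  [struct: SHIFT busy until I2 writes@8]
I4: IS=10 RO=11 EX=13 WR=14
I5: IS=13 RO=14 EX=15 WR=16  [struct: SHIFT busy until I3 writes@12]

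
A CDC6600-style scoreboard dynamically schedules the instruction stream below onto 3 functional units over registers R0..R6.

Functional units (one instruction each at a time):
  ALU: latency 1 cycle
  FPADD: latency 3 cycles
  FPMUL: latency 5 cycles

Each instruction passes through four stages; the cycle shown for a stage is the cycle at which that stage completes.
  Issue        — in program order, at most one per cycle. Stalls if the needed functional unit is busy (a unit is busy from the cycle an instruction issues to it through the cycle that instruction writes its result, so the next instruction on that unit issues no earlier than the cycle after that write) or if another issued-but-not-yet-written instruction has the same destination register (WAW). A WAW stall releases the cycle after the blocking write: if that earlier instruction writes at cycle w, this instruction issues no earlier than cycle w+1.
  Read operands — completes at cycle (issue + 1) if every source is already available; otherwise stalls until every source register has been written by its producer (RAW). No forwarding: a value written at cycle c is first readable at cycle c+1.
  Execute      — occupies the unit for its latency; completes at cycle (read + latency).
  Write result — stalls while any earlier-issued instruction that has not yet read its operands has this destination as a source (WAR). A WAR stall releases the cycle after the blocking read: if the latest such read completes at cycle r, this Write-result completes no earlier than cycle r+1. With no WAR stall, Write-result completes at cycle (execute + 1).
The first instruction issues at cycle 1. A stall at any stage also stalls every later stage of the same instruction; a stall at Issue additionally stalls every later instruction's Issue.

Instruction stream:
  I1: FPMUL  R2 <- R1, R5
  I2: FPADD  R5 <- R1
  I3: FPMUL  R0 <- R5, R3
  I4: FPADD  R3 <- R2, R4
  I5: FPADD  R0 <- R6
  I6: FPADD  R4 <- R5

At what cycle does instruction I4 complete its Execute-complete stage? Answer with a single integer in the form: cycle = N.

I1: IS=1 RO=2 EX=7 WR=8
I2: IS=2 RO=3 EX=6 WR=7
I3: IS=9 RO=10 EX=15 WR=16  [struct: FPMUL busy until I1 writes@8]
I4: IS=10 RO=11 EX=14 WR=15
I5: IS=17 RO=18 EX=21 WR=22  [WAW R0: wait I3 write@16]
I6: IS=23 RO=24 EX=27 WR=28  [struct: FPADD busy until I5 writes@22]

cycle = 14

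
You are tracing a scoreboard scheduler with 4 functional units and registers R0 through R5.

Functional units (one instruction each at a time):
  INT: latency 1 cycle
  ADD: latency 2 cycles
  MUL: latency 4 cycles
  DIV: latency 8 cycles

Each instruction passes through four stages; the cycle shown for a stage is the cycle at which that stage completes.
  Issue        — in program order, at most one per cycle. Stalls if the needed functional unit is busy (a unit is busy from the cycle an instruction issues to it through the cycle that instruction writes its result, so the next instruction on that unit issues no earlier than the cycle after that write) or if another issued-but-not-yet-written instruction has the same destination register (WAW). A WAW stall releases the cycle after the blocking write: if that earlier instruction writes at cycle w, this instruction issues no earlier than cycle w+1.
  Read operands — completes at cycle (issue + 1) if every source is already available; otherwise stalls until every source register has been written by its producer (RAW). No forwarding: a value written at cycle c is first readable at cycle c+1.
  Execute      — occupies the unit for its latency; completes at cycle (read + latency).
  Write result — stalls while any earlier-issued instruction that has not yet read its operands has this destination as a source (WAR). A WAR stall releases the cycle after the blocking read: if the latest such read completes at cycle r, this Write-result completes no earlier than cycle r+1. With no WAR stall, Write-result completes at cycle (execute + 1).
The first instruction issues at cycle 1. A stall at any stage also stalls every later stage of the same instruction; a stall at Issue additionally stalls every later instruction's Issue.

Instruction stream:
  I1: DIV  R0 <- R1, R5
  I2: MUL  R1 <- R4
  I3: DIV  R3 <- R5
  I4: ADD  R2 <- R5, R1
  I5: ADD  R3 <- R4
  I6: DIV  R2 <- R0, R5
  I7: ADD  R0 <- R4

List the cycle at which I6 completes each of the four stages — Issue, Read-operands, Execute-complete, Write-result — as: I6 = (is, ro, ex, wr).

I1: IS=1 RO=2 EX=10 WR=11
I2: IS=2 RO=3 EX=7 WR=8
I3: IS=12 RO=13 EX=21 WR=22  [struct: DIV busy until I1 writes@11]
I4: IS=13 RO=14 EX=16 WR=17
I5: IS=23 RO=24 EX=26 WR=27  [WAW R3: wait I3 write@22]
I6: IS=24 RO=25 EX=33 WR=34
I7: IS=28 RO=29 EX=31 WR=32  [struct: ADD busy until I5 writes@27]

I6 = (24, 25, 33, 34)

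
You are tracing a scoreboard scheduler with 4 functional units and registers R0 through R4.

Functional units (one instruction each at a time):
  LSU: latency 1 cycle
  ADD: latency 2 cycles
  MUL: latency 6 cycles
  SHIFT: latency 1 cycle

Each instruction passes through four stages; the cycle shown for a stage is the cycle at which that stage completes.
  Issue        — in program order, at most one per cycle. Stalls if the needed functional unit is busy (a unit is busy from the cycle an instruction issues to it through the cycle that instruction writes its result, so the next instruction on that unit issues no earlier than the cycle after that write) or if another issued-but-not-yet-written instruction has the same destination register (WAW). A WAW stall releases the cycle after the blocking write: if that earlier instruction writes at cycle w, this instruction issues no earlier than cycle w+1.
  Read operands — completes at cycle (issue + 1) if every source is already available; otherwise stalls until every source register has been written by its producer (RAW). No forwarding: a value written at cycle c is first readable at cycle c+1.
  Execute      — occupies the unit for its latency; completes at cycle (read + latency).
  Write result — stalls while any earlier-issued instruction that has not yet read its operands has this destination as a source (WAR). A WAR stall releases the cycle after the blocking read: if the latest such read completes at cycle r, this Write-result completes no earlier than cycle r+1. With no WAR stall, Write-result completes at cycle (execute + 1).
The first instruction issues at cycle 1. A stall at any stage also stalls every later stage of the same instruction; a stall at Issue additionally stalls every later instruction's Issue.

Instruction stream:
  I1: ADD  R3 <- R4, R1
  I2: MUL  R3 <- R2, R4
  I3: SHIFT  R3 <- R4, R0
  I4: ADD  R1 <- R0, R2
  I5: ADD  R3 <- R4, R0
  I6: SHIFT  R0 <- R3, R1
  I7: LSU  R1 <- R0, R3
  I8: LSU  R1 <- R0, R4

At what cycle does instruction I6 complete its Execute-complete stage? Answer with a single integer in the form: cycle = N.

cycle = 27

cycle 1: I1→ADD
cycle 2: I1 RO
cycle 4: I1 EX
cycle 5: I1 WR R3
cycle 6: I2→MUL
cycle 7: I2 RO
cycle 13: I2 EX
cycle 14: I2 WR R3
cycle 15: I3→SHIFT
cycle 16: I3 RO; I4→ADD
cycle 17: I3 EX; I4 RO
cycle 18: I3 WR R3
cycle 19: I4 EX
cycle 20: I4 WR R1
cycle 21: I5→ADD
cycle 22: I5 RO; I6→SHIFT
cycle 23: I7→LSU
cycle 24: I5 EX
cycle 25: I5 WR R3
cycle 26: I6 RO
cycle 27: I6 EX
cycle 28: I6 WR R0
cycle 29: I7 RO
cycle 30: I7 EX
cycle 31: I7 WR R1
cycle 32: I8→LSU
cycle 33: I8 RO
cycle 34: I8 EX
cycle 35: I8 WR R1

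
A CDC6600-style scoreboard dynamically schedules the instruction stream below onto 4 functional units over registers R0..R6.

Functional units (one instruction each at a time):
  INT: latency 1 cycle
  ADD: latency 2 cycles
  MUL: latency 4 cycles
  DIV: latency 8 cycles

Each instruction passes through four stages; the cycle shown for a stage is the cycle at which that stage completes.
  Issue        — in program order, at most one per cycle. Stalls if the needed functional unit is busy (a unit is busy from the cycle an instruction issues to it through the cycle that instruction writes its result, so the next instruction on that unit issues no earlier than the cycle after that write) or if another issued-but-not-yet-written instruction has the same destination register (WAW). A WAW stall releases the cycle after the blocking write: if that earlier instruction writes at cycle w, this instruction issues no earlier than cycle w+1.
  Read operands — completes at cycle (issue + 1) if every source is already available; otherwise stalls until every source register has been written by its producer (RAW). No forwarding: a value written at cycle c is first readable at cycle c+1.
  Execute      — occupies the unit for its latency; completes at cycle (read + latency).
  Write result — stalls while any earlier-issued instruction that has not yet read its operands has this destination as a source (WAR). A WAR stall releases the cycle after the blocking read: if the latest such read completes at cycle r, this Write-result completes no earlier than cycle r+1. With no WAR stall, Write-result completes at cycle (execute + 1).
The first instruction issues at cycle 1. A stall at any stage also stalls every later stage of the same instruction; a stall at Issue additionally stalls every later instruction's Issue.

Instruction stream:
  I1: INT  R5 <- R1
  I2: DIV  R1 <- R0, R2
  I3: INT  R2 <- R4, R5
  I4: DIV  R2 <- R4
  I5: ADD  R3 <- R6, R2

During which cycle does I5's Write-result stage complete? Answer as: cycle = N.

  I1 | 1 | 2 | 3 | 4
  I2 | 2 | 3 | 11 | 12
  I3 | 5 | 6 | 7 | 8   struct: INT busy until I1 writes@4
  I4 | 13 | 14 | 22 | 23   struct: DIV busy until I2 writes@12
  I5 | 14 | 24 | 26 | 27   RAW R2: wait I4 write@23

cycle = 27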